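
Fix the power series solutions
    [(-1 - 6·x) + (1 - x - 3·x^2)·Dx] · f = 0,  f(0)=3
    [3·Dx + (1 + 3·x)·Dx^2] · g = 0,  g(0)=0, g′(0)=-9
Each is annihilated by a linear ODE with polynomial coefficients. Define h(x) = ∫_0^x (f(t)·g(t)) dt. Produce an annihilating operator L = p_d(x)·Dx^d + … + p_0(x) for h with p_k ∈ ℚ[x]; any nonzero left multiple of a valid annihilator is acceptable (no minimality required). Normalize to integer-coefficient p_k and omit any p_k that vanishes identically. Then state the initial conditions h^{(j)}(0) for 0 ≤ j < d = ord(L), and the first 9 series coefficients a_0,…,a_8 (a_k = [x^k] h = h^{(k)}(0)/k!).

L = (9 + 36·x)·Dx + (-1 + 21·x + 45·x^2)·Dx^2 + (-1 - 2·x + 6·x^2 + 9·x^3)·Dx^3  (order 3).
h: a_k = 0, 0, -27/2, 9/2, -297/8, 297/20, -5391/40, 2538/35, -662229/1120, …
ICs: h(0) = 0, h′(0) = 0, h′′(0) = -27.

f: a_k = 3, 3, 12, 21, 57, 120, 291, 651, 1524, …
g: a_k = 0, -9, 27/2, -27, 243/4, -729/5, 729/2, -6561/7, 19683/8, …
h₀=f·g: eliminate ⇒ L₀, order ≤ 1·2.
h=∫₀ˣh₀: take L = L₀·Dx.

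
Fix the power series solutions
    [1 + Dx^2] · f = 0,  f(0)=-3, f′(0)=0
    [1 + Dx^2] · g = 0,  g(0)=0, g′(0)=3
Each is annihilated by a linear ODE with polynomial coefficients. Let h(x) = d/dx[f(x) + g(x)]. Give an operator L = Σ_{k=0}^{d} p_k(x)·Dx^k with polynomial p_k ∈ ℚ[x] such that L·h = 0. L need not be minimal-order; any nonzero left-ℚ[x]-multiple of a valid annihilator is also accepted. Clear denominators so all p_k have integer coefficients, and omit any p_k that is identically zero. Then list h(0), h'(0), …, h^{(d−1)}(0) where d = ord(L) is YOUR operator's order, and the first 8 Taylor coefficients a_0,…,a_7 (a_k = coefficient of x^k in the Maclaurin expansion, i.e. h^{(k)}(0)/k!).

f: a_k = -3, 0, 3/2, 0, -1/8, 0, 1/240, 0, …
g: a_k = 0, 3, 0, -1/2, 0, 1/40, 0, -1/1680, …
L₀ := lclm(L_f,L_g); ord L₀ ≤ 2+2.
Derive L from L₀ (diff closure).
L = 1 + Dx^2  (order 2).
h: a_k = 3, 3, -3/2, -1/2, 1/8, 1/40, -1/240, -1/1680, …
ICs: h(0) = 3, h′(0) = 3.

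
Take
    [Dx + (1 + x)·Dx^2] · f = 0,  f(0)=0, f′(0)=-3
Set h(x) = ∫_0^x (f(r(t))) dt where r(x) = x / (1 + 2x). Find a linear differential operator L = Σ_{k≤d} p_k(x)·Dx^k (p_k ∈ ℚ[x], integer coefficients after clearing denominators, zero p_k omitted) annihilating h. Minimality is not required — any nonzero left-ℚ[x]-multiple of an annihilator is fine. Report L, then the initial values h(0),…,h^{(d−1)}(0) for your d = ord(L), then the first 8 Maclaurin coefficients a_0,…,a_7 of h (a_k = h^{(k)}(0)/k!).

L = (5 + 12·x)·Dx^2 + (1 + 5·x + 6·x^2)·Dx^3  (order 3).
h: a_k = 0, 0, -3/2, 5/2, -19/4, 39/4, -211/10, 95/2, …
ICs: h(0) = 0, h′(0) = 0, h′′(0) = -3.

f: a_k = 0, -3, 3/2, -1, 3/4, -3/5, 1/2, -3/7, …
L₀ from L_f via x↦r, Dx↦r'^{-1}Dx.
h=∫₀ˣh₀: take L = L₀·Dx.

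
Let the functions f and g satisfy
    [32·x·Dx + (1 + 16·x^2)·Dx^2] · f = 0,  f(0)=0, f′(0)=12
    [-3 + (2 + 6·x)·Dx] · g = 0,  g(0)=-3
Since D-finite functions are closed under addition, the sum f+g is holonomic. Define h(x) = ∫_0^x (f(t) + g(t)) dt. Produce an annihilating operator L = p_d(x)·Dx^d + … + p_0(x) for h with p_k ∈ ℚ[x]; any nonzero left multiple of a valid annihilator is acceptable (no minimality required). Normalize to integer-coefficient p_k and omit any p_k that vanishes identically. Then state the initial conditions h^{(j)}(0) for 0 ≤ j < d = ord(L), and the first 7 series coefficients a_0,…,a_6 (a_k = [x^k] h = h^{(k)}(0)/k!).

L = (-192 - 1440·x + 9216·x^2 + 13824·x^3)·Dx^2 + (-155 - 768·x + 4128·x^2 + 36864·x^3 + 48384·x^4)·Dx^3 + (-6 + 110·x + 576·x^2 + 2624·x^3 + 10752·x^4 + 13824·x^5)·Dx^4  (order 4).
h: a_k = 0, -3, 15/4, 9/8, -1105/64, 243/128, 253639/2560, …
ICs: h(0) = 0, h′(0) = -3, h′′(0) = 15/2, h′′′(0) = 27/4.

f: a_k = 0, 12, 0, -64, 0, 3072/5, 0, …
g: a_k = -3, -9/2, 27/8, -81/16, 1215/128, -5103/256, 45927/1024, …
f+g: L₀ = lclm(L_f,L_g), ord ≤ 2+1.
h=∫₀ˣh₀: take L = L₀·Dx.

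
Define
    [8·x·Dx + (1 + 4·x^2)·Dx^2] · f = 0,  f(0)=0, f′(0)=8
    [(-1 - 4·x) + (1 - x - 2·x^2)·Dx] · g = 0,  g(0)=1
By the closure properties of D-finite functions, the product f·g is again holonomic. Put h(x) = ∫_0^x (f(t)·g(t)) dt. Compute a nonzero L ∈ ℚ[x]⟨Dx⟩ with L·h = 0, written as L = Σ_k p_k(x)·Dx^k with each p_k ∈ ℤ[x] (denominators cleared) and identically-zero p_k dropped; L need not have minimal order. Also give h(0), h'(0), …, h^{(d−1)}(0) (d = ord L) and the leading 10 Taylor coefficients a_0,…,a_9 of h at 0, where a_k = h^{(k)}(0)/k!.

f: a_k = 0, 8, 0, -32/3, 0, 128/5, 0, -512/7, 0, 2048/9, …
g: a_k = 1, 1, 3, 5, 11, 21, 43, 85, 171, 341, …
Product ⇒ symmetric product L₀, ord ≤ 2.
Integrate: L := L₀·Dx.
L = (4 + 8·x + 48·x^2)·Dx + (2 + 16·x^2 + 48·x^3)·Dx^2 + (-1 + x - 2·x^2 + 4·x^3 + 8·x^4)·Dx^3  (order 3).
h: a_k = 0, 0, 4, 8/3, 10/3, 88/15, 68/5, 2104/105, 3023/105, 1192/21, …
ICs: h(0) = 0, h′(0) = 0, h′′(0) = 8.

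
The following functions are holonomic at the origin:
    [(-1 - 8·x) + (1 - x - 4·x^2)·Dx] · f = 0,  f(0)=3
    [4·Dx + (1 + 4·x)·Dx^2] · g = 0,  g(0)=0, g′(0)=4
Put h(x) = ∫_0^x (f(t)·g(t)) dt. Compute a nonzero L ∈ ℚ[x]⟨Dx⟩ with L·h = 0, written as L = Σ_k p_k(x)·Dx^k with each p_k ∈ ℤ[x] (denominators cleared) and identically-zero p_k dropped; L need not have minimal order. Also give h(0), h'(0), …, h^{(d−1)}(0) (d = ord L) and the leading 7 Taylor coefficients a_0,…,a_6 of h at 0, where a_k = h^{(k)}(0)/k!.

f: a_k = 3, 3, 15, 27, 87, 195, 543, …
g: a_k = 0, 4, -8, 64/3, -64, 1024/5, -2048/3, …
f·g: L₀ = L_f ⊗_s L_g, ord ≤ 1·2.
h=∫h₀ ⇒ L = L₀·Dx.
L = (12 + 64·x)·Dx + (-2 + 28·x + 80·x^2)·Dx^2 + (-1 - 3·x + 8·x^2 + 16·x^3)·Dx^3  (order 3).
h: a_k = 0, 0, 6, -4, 25, -28, 2186/15, …
ICs: h(0) = 0, h′(0) = 0, h′′(0) = 12.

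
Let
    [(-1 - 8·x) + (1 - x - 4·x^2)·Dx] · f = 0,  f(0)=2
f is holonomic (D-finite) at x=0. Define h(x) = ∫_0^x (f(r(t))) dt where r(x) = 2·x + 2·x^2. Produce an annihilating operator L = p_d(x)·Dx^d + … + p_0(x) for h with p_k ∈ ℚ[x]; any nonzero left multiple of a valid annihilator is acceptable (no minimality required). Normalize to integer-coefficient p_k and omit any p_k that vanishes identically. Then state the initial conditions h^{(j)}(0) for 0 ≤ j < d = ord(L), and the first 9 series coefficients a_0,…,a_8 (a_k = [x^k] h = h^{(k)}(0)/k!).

L = (2 + 36·x + 96·x^2 + 64·x^3)·Dx + (-1 + 2·x + 18·x^2 + 32·x^3 + 16·x^4)·Dx^2  (order 2).
h: a_k = 0, 2, 2, 44/3, 56, 280, 1384, 49680/7, 37152, …
ICs: h(0) = 0, h′(0) = 2.

f: a_k = 2, 2, 10, 18, 58, 130, 362, 882, 2330, …
Substitute x→r, Dx→(1/r')Dx; clear ⇒ L₀.
h=∫₀ˣh₀: take L = L₀·Dx.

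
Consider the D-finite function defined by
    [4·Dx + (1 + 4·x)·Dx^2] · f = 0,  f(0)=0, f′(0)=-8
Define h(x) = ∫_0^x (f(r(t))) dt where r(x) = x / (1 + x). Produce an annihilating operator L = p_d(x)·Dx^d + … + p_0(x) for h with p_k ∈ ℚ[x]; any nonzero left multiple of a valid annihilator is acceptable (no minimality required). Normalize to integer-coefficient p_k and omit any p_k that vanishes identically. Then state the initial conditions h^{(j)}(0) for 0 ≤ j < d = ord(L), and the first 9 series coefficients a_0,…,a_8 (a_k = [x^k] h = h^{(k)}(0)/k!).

f: a_k = 0, -8, 16, -128/3, 128, -2048/5, 4096/3, -32768/7, 16384, …
h₀=f(r): pull back L_f along r ⇒ L₀.
h=∫₀ˣh₀: take L = L₀·Dx.
L = (6 + 10·x)·Dx^2 + (1 + 6·x + 5·x^2)·Dx^3  (order 3).
h: a_k = 0, 0, -4, 8, -62/3, 312/5, -3124/15, 744, -19531/7, …
ICs: h(0) = 0, h′(0) = 0, h′′(0) = -8.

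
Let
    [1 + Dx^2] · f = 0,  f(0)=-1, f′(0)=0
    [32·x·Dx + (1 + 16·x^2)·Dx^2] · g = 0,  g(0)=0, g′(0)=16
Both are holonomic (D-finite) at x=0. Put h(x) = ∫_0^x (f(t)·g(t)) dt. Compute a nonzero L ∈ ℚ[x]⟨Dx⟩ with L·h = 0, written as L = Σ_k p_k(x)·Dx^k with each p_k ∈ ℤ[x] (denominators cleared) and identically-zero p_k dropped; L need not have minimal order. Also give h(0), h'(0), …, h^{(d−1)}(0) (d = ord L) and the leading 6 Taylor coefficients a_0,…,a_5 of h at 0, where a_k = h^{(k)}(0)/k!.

f: a_k = -1, 0, 1/2, 0, -1/24, 0, …
g: a_k = 0, 16, 0, -256/3, 0, 4096/5, …
Sym-product of L_f,L_g gives L₀ (≤ ord 4).
Integrate: L := L₀·Dx.
L = (1105 + 51776·x^2 + 22016·x^4 + 16384·x^6 + 65536·x^8)·Dx + (2112·x + 35840·x^3 + 49152·x^5 + 262144·x^7)·Dx^2 + (1122 + 52352·x^2 + 27648·x^4 + 32768·x^6 + 131072·x^8)·Dx^3 + (2112·x + 35840·x^3 + 49152·x^5 + 262144·x^7)·Dx^4 + (17 + 576·x^2 + 5632·x^4 + 16384·x^6 + 65536·x^8)·Dx^5  (order 5).
h: a_k = 0, 0, -8, 0, 70/3, 0, …
ICs: h(0) = 0, h′(0) = 0, h′′(0) = -16, h′′′(0) = 0, h′′′′(0) = 560.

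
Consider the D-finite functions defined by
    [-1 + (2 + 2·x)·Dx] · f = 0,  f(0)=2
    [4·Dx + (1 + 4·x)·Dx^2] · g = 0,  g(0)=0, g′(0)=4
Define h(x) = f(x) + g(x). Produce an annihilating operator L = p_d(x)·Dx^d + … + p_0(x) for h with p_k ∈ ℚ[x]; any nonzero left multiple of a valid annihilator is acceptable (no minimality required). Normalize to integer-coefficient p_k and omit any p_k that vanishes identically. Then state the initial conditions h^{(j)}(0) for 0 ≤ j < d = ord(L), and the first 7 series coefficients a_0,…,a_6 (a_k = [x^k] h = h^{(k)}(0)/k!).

f: a_k = 2, 1, -1/4, 1/8, -5/64, 7/128, -21/512, …
g: a_k = 0, 4, -8, 64/3, -64, 1024/5, -2048/3, …
h₀=f+g: left-lcm gives L₀, ord ≤ 3.
L = (52 + 16·x)·Dx + (125 + 232·x + 80·x^2)·Dx^2 + (14 + 78·x + 96·x^2 + 32·x^3)·Dx^3  (order 3).
h: a_k = 2, 5, -33/4, 515/24, -4101/64, 131107/640, -1048639/1536, …
ICs: h(0) = 2, h′(0) = 5, h′′(0) = -33/2.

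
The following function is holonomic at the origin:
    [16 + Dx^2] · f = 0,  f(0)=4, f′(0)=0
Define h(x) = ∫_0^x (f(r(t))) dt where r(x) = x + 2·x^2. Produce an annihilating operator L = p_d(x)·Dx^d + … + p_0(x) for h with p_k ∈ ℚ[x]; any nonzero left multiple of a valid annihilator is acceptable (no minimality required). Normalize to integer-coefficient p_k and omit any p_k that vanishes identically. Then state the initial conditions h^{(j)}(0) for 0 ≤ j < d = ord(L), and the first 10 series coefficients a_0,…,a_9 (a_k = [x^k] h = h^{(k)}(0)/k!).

f: a_k = 4, 0, -32, 0, 128/3, 0, -1024/45, 0, 2048/315, 0, …
h₀=f(r): pull back L_f along r ⇒ L₀.
∫: right-multiply L₀ by Dx.
L = (16 + 192·x + 768·x^2 + 1024·x^3)·Dx - 4·Dx^2 + (1 + 4·x)·Dx^3  (order 3).
h: a_k = 0, 4, 0, -32/3, -32, -256/15, 512/9, 45056/315, 2048/15, -212992/2835, …
ICs: h(0) = 0, h′(0) = 4, h′′(0) = 0.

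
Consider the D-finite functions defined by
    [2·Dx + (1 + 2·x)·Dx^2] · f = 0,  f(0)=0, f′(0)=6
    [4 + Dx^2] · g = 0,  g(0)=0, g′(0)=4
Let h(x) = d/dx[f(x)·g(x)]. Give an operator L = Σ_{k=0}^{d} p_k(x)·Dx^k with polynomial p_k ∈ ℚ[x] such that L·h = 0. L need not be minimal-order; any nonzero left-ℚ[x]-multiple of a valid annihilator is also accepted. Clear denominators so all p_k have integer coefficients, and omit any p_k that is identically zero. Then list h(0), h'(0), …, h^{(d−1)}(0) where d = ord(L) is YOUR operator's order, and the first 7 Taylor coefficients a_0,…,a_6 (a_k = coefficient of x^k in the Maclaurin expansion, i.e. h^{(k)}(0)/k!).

f: a_k = 0, 6, -6, 8, -12, 96/5, -32, …
g: a_k = 0, 4, 0, -8/3, 0, 8/15, 0, …
Sym-product of L_f,L_g gives L₀ (≤ ord 4).
h₀' ⇒ L via d/dx closure of L₀.
L = (-400 - 1408·x - 2688·x^2 + 1536·x^3 + 11008·x^4 + 12288·x^5 + 4096·x^6) + (-192 - 512·x + 640·x^2 + 3840·x^3 + 5120·x^4 + 2048·x^5)·Dx + (-112 - 352·x - 224·x^2 + 2304·x^3 + 6272·x^4 + 6144·x^5 + 2048·x^6)·Dx^2 + (-48 - 128·x + 160·x^2 + 960·x^3 + 1280·x^4 + 512·x^5)·Dx^3 + (-3 + 112·x^2 + 480·x^3 + 880·x^4 + 768·x^5 + 256·x^6)·Dx^4  (order 4).
h: a_k = 0, 48, -72, 64, -160, 352, -3472/5, …
ICs: h(0) = 0, h′(0) = 48, h′′(0) = -144, h′′′(0) = 384.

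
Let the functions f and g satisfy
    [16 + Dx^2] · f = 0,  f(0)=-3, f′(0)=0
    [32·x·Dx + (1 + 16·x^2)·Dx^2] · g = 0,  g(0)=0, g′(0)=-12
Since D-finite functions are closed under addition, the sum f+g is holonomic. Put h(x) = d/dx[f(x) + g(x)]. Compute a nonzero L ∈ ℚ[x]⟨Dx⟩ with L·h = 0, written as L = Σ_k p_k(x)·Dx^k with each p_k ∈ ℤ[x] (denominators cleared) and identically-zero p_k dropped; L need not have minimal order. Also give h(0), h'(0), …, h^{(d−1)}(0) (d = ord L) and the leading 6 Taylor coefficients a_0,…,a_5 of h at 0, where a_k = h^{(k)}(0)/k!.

f: a_k = -3, 0, 24, 0, -32, 0, …
g: a_k = 0, -12, 0, 64, 0, -3072/5, …
h₀=f+g: left-lcm gives L₀, ord ≤ 4.
h=h₀': d/dx-closure on L₀ ⇒ L.
L = (-5632·x + 114688·x^3 + 131072·x^5) + (-16 + 1792·x^2 + 36864·x^4 + 65536·x^6)·Dx + (-352·x + 7168·x^3 + 8192·x^5)·Dx^2 + (-1 + 112·x^2 + 2304·x^4 + 4096·x^6)·Dx^3  (order 3).
h: a_k = -12, 48, 192, -128, -3072, 512/5, …
ICs: h(0) = -12, h′(0) = 48, h′′(0) = 384.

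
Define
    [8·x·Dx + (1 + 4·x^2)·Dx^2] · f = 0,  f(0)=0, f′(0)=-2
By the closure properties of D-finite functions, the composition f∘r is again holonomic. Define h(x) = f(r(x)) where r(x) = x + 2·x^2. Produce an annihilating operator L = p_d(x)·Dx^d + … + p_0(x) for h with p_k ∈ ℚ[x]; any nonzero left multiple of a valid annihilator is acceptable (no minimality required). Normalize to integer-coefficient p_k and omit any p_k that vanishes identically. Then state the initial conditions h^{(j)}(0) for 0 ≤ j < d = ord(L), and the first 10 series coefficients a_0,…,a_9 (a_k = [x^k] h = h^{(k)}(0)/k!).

L = (-4 + 8·x + 64·x^2 + 192·x^3 + 192·x^4)·Dx + (1 + 4·x + 4·x^2 + 32·x^3 + 80·x^4 + 64·x^5)·Dx^2  (order 2).
h: a_k = 0, -2, -4, 8/3, 16, 128/5, -128/3, -1664/7, -256, 8704/9, …
ICs: h(0) = 0, h′(0) = -2.

f: a_k = 0, -2, 0, 8/3, 0, -32/5, 0, 128/7, 0, -512/9, …
h₀=f(r): pull back L_f along r ⇒ L₀.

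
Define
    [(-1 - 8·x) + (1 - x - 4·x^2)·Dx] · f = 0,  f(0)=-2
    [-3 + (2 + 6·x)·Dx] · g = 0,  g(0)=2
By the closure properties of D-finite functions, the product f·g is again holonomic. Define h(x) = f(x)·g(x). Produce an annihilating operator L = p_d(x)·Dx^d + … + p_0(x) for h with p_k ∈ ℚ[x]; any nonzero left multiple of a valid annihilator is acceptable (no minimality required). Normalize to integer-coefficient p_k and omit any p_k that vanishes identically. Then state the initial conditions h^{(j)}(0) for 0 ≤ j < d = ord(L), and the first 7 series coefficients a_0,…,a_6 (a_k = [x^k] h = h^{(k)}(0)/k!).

L = (5 + 19·x + 36·x^2) + (-2 - 4·x + 14·x^2 + 24·x^3)·Dx  (order 1).
h: a_k = -4, -10, -43/2, -273/4, -4531/32, -28235/64, -242623/256, …
ICs: h(0) = -4.

f: a_k = -2, -2, -10, -18, -58, -130, -362, …
g: a_k = 2, 3, -9/4, 27/8, -405/64, 1701/128, -15309/512, …
L₀ := L_f ⊗_s L_g (sym. prod.), ord ≤ 1.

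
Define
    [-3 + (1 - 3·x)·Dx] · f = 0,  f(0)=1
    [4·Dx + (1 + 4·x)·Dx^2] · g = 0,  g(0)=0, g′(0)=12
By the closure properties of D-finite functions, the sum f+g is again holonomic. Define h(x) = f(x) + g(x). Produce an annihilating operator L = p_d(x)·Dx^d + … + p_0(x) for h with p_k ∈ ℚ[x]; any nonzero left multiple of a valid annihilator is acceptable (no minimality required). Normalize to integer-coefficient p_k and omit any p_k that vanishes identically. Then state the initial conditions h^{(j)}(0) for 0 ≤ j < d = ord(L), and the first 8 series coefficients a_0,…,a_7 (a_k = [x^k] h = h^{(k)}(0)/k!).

f: a_k = 1, 3, 9, 27, 81, 243, 729, 2187, …
g: a_k = 0, 12, -24, 64, -192, 3072/5, -2048, 49152/7, …
Weyl lclm of L_f,L_g ⇒ L₀ (ord ≤ 3).
L = (204 + 144·x)·Dx + (11 + 312·x + 288·x^2)·Dx^2 + (-5 - 11·x + 54·x^2 + 72·x^3)·Dx^3  (order 3).
h: a_k = 1, 15, -15, 91, -111, 4287/5, -1319, 64461/7, …
ICs: h(0) = 1, h′(0) = 15, h′′(0) = -30.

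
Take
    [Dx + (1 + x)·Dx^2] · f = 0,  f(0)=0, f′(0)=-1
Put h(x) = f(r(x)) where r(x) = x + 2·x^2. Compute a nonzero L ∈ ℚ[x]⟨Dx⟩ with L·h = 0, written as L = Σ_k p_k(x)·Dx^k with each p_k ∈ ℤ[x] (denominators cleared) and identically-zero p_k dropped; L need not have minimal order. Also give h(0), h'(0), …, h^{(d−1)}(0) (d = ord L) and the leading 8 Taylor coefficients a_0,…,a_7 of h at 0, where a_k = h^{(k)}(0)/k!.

L = (-3 + 4·x + 8·x^2)·Dx + (1 + 5·x + 6·x^2 + 8·x^3)·Dx^2  (order 2).
h: a_k = 0, -1, -3/2, 5/3, 1/4, -11/5, 3/2, 13/7, …
ICs: h(0) = 0, h′(0) = -1.

f: a_k = 0, -1, 1/2, -1/3, 1/4, -1/5, 1/6, -1/7, …
L₀ from L_f via x↦r, Dx↦r'^{-1}Dx.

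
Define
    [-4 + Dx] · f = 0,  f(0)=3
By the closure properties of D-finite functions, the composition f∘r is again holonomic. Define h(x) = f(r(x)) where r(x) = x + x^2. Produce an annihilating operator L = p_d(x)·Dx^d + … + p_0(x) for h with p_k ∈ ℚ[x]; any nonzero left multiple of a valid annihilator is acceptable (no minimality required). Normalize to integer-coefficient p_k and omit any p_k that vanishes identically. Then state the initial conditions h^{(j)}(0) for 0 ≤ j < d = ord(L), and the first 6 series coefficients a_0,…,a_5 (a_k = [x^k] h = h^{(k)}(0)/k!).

L = (-4 - 8·x) + Dx  (order 1).
h: a_k = 3, 12, 36, 80, 152, 1248/5, …
ICs: h(0) = 3.

f: a_k = 3, 12, 24, 32, 32, 128/5, …
h₀=f(r): pull back L_f along r ⇒ L₀.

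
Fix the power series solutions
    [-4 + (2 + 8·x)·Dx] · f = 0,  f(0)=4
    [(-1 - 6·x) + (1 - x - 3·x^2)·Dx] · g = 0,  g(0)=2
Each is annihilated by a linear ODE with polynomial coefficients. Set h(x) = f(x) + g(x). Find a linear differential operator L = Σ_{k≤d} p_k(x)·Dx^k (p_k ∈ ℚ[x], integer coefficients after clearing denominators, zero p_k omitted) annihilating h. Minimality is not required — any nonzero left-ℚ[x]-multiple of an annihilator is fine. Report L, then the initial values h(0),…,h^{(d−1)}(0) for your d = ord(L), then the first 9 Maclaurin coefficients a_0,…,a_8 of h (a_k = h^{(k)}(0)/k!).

L = (20 + 120·x + 216·x^2 + 360·x^3) + (-12 - 74·x - 306·x^2 - 744·x^3 - 900·x^4)·Dx + (-1 + 9·x + 73·x^2 + 18·x^3 - 354·x^4 - 360·x^5)·Dx^2  (order 2).
h: a_k = 6, 10, 0, 30, -2, 192, -142, 1490, -2416, …
ICs: h(0) = 6, h′(0) = 10.

f: a_k = 4, 8, -8, 16, -40, 112, -336, 1056, -3432, …
g: a_k = 2, 2, 8, 14, 38, 80, 194, 434, 1016, …
h₀=f+g: left-lcm gives L₀, ord ≤ 2.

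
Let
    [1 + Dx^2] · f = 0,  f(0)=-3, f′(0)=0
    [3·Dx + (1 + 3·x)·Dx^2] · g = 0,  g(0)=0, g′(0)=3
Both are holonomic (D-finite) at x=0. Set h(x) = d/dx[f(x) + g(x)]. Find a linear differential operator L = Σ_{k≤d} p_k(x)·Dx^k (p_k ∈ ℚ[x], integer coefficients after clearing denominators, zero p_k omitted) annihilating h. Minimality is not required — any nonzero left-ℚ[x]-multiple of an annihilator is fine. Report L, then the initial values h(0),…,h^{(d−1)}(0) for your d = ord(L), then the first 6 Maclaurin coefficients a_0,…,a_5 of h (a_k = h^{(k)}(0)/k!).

L = (165 + 18·x + 27·x^2) + (19 + 63·x + 27·x^2 + 27·x^3)·Dx + (165 + 18·x + 27·x^2)·Dx^2 + (19 + 63·x + 27·x^2 + 27·x^3)·Dx^3  (order 3).
h: a_k = 3, -6, 27, -163/2, 243, -29159/40, …
ICs: h(0) = 3, h′(0) = -6, h′′(0) = 54.

f: a_k = -3, 0, 3/2, 0, -1/8, 0, …
g: a_k = 0, 3, -9/2, 9, -81/4, 243/5, …
f+g: L₀ = lclm(L_f,L_g), ord ≤ 2+2.
h=h₀': d/dx-closure on L₀ ⇒ L.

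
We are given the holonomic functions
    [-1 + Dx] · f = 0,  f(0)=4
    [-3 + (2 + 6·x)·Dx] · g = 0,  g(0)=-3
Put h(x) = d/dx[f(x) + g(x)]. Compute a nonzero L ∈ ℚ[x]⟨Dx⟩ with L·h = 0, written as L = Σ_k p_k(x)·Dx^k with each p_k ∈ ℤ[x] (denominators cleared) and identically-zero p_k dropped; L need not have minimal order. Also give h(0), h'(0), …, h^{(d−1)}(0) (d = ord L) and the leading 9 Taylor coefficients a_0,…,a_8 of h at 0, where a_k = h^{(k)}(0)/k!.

L = (-33 - 18·x) + (23 - 24·x - 36·x^2)·Dx + (10 + 42·x + 36·x^2)·Dx^2  (order 2).
h: a_k = -1/2, 43/4, -211/16, 3709/96, -76417/768, 2066971/7680, -68201083/92160, 2659863229/1290240, -119693797177/20643840, …
ICs: h(0) = -1/2, h′(0) = 43/4.

f: a_k = 4, 4, 2, 2/3, 1/6, 1/30, 1/180, 1/1260, 1/10080, …
g: a_k = -3, -9/2, 27/8, -81/16, 1215/128, -5103/256, 45927/1024, -216513/2048, 8444007/32768, …
L₀ := lclm(L_f,L_g); ord L₀ ≤ 1+1.
Derive L from L₀ (diff closure).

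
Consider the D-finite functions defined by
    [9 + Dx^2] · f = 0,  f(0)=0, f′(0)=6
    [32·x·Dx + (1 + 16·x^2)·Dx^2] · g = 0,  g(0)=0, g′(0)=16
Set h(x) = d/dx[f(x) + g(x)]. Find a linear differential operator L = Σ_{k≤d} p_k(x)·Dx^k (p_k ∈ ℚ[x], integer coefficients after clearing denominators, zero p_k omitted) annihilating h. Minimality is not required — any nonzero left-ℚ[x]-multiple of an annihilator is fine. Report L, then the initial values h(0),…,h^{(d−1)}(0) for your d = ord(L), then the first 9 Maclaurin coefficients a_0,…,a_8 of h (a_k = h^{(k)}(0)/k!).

f: a_k = 0, 6, 0, -9, 0, 81/20, 0, -243/280, 0, …
g: a_k = 0, 16, 0, -256/3, 0, 4096/5, 0, -65536/7, 0, …
f+g: L₀ = lclm(L_f,L_g), ord ≤ 2+2.
h₀' ⇒ L via d/dx closure of L₀.
L = (-52704·x + 967680·x^3 + 663552·x^5) + (-207 + 13104·x^2 + 283392·x^4 + 331776·x^6)·Dx + (-5856·x + 107520·x^3 + 73728·x^5)·Dx^2 + (-23 + 1456·x^2 + 31488·x^4 + 36864·x^6)·Dx^3  (order 3).
h: a_k = 22, 0, -283, 0, 16465/4, 0, -2621683/40, 0, 2348812427/2240, …
ICs: h(0) = 22, h′(0) = 0, h′′(0) = -566.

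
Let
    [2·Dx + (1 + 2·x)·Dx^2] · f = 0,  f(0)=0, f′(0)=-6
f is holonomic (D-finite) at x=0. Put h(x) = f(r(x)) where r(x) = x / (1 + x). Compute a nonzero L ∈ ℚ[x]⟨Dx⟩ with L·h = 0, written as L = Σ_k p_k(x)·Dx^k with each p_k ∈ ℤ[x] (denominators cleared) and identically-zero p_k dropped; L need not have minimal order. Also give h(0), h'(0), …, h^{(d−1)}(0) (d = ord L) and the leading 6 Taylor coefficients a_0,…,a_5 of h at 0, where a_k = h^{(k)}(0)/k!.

f: a_k = 0, -6, 6, -8, 12, -96/5, …
Substitute x→r, Dx→(1/r')Dx; clear ⇒ L₀.
L = (4 + 6·x)·Dx + (1 + 4·x + 3·x^2)·Dx^2  (order 2).
h: a_k = 0, -6, 12, -26, 60, -726/5, …
ICs: h(0) = 0, h′(0) = -6.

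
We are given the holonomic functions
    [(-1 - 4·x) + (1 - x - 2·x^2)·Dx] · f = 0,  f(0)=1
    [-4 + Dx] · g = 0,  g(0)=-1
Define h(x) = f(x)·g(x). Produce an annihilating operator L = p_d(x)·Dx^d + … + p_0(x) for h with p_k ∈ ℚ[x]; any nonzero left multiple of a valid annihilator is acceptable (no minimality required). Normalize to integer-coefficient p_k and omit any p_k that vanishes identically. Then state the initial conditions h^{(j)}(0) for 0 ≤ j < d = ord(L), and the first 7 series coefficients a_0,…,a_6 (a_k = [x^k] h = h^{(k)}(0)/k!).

L = (5 - 8·x^2) + (-1 + x + 2·x^2)·Dx  (order 1).
h: a_k = -1, -5, -15, -107/3, -229/3, -781/5, -2831/9, …
ICs: h(0) = -1.

f: a_k = 1, 1, 3, 5, 11, 21, 43, …
g: a_k = -1, -4, -8, -32/3, -32/3, -128/15, -256/45, …
L₀ := L_f ⊗_s L_g (sym. prod.), ord ≤ 1.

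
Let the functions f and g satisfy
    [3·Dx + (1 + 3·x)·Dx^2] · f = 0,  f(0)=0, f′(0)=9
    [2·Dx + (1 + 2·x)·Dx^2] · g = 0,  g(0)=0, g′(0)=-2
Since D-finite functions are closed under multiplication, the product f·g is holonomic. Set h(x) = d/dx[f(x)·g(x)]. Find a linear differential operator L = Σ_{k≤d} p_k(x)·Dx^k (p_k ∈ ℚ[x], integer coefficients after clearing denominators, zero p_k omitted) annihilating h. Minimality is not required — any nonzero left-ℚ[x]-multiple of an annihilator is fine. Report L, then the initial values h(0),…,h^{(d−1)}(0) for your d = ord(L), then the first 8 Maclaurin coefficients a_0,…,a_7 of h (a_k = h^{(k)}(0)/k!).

f: a_k = 0, 9, -27/2, 27, -243/4, 729/5, -729/2, 6561/7, …
g: a_k = 0, -2, 2, -8/3, 4, -32/5, 32/3, -128/7, …
Product ⇒ symmetric product L₀, ord ≤ 4.
h=h₀': d/dx-closure on L₀ ⇒ L.
L = (156 + 720·x + 864·x^2) + (310 + 2244·x + 5400·x^2 + 4320·x^3)·Dx + (88 + 860·x + 3132·x^2 + 5040·x^3 + 3024·x^4)·Dx^2 + (5 + 62·x + 305·x^2 + 744·x^3 + 900·x^4 + 432·x^5)·Dx^3  (order 3).
h: a_k = 0, -36, 135, -420, 2475/2, -17901/5, 10311, -1040688/35, …
ICs: h(0) = 0, h′(0) = -36, h′′(0) = 270.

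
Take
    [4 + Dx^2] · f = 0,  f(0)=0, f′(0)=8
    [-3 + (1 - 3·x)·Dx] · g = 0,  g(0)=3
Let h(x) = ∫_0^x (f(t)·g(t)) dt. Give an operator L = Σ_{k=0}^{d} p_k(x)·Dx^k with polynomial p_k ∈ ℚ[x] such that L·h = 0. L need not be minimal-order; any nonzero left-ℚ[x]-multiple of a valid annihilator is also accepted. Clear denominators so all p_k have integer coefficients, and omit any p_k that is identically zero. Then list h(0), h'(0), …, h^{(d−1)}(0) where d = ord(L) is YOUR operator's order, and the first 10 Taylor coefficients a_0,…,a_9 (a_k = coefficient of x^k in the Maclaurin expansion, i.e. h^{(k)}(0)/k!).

L = (-4 + 12·x)·Dx + 6·Dx^2 + (-1 + 3·x)·Dx^3  (order 3).
h: a_k = 0, 0, 12, 24, 50, 120, 4508/15, 3864/5, 212999/105, 1703992/315, …
ICs: h(0) = 0, h′(0) = 0, h′′(0) = 24.

f: a_k = 0, 8, 0, -16/3, 0, 16/15, 0, -32/315, 0, 16/2835, …
g: a_k = 3, 9, 27, 81, 243, 729, 2187, 6561, 19683, 59049, …
f·g: L₀ = L_f ⊗_s L_g, ord ≤ 2·1.
h=∫h₀ ⇒ L = L₀·Dx.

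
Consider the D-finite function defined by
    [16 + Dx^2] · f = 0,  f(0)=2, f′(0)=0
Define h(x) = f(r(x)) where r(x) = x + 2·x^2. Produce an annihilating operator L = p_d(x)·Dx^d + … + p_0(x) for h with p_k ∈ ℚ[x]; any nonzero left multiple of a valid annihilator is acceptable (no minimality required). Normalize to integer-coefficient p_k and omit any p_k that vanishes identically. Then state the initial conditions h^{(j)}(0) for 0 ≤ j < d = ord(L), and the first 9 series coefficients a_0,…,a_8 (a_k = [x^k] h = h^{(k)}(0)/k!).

f: a_k = 2, 0, -16, 0, 64/3, 0, -512/45, 0, 1024/315, …
L₀ from L_f via x↦r, Dx↦r'^{-1}Dx.
L = (16 + 192·x + 768·x^2 + 1024·x^3) - 4·Dx + (1 + 4·x)·Dx^2  (order 2).
h: a_k = 2, 0, -16, -64, -128/3, 512/3, 22528/45, 8192/15, -106496/315, …
ICs: h(0) = 2, h′(0) = 0.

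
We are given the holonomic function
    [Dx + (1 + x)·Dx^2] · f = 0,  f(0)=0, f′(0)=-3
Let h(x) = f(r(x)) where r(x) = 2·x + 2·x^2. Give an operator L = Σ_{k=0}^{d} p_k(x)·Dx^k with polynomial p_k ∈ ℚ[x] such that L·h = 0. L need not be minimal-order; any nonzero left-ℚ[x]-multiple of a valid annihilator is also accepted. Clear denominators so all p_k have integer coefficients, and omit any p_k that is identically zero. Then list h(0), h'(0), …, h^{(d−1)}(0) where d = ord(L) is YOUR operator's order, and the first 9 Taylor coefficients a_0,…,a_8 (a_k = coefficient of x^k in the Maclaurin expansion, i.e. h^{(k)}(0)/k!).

L = (4·x + 4·x^2)·Dx + (1 + 4·x + 6·x^2 + 4·x^3)·Dx^2  (order 2).
h: a_k = 0, -6, 0, 4, -6, 24/5, 0, -48/7, 12, …
ICs: h(0) = 0, h′(0) = -6.

f: a_k = 0, -3, 3/2, -1, 3/4, -3/5, 1/2, -3/7, 3/8, …
f∘r: x↦r, Dx↦Dx/r' in L_f ⇒ L₀.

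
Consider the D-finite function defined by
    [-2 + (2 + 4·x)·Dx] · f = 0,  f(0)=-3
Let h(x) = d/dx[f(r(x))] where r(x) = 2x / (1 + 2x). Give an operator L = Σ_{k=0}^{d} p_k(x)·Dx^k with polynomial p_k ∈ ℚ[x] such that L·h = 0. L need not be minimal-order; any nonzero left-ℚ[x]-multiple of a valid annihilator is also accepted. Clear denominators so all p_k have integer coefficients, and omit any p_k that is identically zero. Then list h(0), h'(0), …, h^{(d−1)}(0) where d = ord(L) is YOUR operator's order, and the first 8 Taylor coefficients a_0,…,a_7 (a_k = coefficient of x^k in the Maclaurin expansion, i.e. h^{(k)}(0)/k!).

f: a_k = -3, -3, 3/2, -3/2, 15/8, -21/8, 63/16, -99/16, …
Substitute x→r, Dx→(1/r')Dx; clear ⇒ L₀.
h₀' ⇒ L via d/dx closure of L₀.
L = (-6 - 24·x) + (-1 - 8·x - 12·x^2)·Dx  (order 1).
h: a_k = -6, 36, -180, 888, -4500, 23544, -126504, 693360, …
ICs: h(0) = -6.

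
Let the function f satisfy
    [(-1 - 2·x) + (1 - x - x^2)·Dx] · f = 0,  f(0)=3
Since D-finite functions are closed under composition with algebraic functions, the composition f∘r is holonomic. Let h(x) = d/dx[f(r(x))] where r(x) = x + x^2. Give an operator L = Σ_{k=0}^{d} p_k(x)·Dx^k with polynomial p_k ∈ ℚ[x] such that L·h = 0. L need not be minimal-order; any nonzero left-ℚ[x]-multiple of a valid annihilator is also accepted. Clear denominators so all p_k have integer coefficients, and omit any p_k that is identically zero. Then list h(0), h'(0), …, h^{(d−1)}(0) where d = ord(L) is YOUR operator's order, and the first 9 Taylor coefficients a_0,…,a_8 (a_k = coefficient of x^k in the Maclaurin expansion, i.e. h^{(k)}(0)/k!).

f: a_k = 3, 3, 6, 9, 15, 24, 39, 63, 102, …
Substitute x→r, Dx→(1/r')Dx; clear ⇒ L₀.
Differentiate: ansatz ord ≤ ord L₀ ⇒ L.
L = (6 + 24·x + 48·x^2 + 68·x^3 + 84·x^4 + 60·x^5 + 20·x^6) + (-1 - 3·x + 12·x^3 + 25·x^4 + 24·x^5 + 14·x^6 + 4·x^7)·Dx  (order 1).
h: a_k = 3, 18, 63, 192, 555, 1548, 4179, 11064, 28836, …
ICs: h(0) = 3.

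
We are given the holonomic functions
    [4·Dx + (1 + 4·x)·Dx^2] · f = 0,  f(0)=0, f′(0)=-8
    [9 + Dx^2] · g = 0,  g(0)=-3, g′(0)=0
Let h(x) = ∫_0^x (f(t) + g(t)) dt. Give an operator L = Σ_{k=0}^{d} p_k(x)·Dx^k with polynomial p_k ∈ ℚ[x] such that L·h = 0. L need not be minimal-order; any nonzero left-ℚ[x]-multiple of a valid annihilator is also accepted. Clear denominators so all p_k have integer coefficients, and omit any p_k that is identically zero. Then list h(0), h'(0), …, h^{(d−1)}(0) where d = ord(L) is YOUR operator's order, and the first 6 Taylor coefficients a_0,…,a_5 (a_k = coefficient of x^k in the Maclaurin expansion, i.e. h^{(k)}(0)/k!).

L = (3780 + 2592·x + 5184·x^2)·Dx^2 + (369 + 2124·x + 3888·x^2 + 5184·x^3)·Dx^3 + (420 + 288·x + 576·x^2)·Dx^4 + (41 + 236·x + 432·x^2 + 576·x^3)·Dx^5  (order 5).
h: a_k = 0, -3, -4, 59/6, -32/3, 943/40, …
ICs: h(0) = 0, h′(0) = -3, h′′(0) = -8, h′′′(0) = 59, h′′′′(0) = -256.

f: a_k = 0, -8, 16, -128/3, 128, -2048/5, …
g: a_k = -3, 0, 27/2, 0, -81/8, 0, …
L₀ := lclm(L_f,L_g); ord L₀ ≤ 2+2.
h=∫h₀ ⇒ L = L₀·Dx.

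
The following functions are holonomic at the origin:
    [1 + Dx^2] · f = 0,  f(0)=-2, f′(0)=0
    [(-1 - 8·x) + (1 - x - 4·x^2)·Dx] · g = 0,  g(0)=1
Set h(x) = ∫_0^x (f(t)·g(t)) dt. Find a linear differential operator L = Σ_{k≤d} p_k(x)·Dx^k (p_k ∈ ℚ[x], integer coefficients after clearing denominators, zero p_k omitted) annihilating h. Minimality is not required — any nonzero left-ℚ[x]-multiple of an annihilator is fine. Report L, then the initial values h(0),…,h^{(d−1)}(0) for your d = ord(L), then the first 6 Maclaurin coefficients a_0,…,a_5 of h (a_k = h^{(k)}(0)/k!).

f: a_k = -2, 0, 1, 0, -1/12, 0, …
g: a_k = 1, 1, 5, 9, 29, 65, …
Sym-product of L_f,L_g gives L₀ (≤ ord 2).
Integrate: L := L₀·Dx.
L = (7 + x + 4·x^2)·Dx + (2 + 16·x)·Dx^2 + (-1 + x + 4·x^2)·Dx^3  (order 3).
h: a_k = 0, -2, -1, -3, -17/4, -637/60, …
ICs: h(0) = 0, h′(0) = -2, h′′(0) = -2.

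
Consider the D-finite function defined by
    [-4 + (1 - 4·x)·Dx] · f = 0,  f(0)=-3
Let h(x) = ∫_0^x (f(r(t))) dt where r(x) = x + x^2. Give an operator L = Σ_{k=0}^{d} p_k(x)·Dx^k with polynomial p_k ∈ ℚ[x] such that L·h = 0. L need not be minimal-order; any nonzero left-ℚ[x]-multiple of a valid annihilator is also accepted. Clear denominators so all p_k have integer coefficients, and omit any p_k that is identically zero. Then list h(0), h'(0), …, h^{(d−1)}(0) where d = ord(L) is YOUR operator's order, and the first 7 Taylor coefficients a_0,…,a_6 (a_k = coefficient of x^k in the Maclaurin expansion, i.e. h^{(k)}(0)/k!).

f: a_k = -3, -12, -48, -192, -768, -3072, -12288, …
f∘r: x↦r, Dx↦Dx/r' in L_f ⇒ L₀.
h=∫h₀ ⇒ L = L₀·Dx.
L = (4 + 8·x)·Dx + (-1 + 4·x + 4·x^2)·Dx^2  (order 2).
h: a_k = 0, -3, -6, -20, -72, -1392/5, -1120, …
ICs: h(0) = 0, h′(0) = -3.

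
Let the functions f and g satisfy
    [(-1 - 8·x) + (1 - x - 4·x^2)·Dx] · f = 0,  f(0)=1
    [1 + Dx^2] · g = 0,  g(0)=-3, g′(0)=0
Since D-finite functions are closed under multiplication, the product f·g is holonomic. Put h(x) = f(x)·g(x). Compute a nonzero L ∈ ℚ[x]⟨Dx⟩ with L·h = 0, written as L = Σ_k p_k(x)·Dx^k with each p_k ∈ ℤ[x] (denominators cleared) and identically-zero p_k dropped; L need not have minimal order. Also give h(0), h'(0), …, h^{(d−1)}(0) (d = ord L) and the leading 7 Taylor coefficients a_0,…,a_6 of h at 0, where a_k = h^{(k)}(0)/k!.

L = (7 + x + 4·x^2) + (2 + 16·x)·Dx + (-1 + x + 4·x^2)·Dx^2  (order 2).
h: a_k = -3, -3, -27/2, -51/2, -637/8, -1453/8, -120029/240, …
ICs: h(0) = -3, h′(0) = -3.

f: a_k = 1, 1, 5, 9, 29, 65, 181, …
g: a_k = -3, 0, 3/2, 0, -1/8, 0, 1/240, …
Sym-product of L_f,L_g gives L₀ (≤ ord 2).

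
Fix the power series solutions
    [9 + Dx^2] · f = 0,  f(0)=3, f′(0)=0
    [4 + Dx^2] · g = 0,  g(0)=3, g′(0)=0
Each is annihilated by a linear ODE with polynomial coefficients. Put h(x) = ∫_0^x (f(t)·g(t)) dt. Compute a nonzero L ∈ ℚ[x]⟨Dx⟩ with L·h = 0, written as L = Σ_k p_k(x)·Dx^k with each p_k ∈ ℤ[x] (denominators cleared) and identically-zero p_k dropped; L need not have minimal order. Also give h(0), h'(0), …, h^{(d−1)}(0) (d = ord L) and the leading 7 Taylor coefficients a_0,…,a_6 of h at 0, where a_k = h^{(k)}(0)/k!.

L = 25·Dx + 26·Dx^3 + Dx^5  (order 5).
h: a_k = 0, 9, 0, -39/2, 0, 939/40, 0, …
ICs: h(0) = 0, h′(0) = 9, h′′(0) = 0, h′′′(0) = -117, h′′′′(0) = 0.

f: a_k = 3, 0, -27/2, 0, 81/8, 0, -243/80, …
g: a_k = 3, 0, -6, 0, 2, 0, -4/15, …
L₀ := L_f ⊗_s L_g (sym. prod.), ord ≤ 4.
∫: right-multiply L₀ by Dx.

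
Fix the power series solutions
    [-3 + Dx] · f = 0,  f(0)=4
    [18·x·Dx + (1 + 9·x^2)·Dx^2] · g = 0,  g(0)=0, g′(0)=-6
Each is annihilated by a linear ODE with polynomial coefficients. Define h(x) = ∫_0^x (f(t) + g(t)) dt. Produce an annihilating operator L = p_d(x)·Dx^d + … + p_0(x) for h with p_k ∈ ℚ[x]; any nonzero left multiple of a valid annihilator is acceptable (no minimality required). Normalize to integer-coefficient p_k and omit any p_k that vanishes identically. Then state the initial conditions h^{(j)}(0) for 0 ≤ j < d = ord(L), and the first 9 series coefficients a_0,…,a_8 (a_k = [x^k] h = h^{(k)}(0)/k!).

L = (18 - 108·x - 162·x^2)·Dx^2 + (-9 + 27·x + 27·x^2 - 81·x^3)·Dx^3 + (1 + 3·x + 9·x^2 + 27·x^3)·Dx^4  (order 4).
h: a_k = 0, 4, 3, 6, 9, 27/10, -297/20, 81/140, 87723/1120, …
ICs: h(0) = 0, h′(0) = 4, h′′(0) = 6, h′′′(0) = 36.

f: a_k = 4, 12, 18, 18, 27/2, 81/10, 81/20, 243/140, 729/1120, …
g: a_k = 0, -6, 0, 18, 0, -486/5, 0, 4374/7, 0, …
Weyl lclm of L_f,L_g ⇒ L₀ (ord ≤ 3).
Integrate: L := L₀·Dx.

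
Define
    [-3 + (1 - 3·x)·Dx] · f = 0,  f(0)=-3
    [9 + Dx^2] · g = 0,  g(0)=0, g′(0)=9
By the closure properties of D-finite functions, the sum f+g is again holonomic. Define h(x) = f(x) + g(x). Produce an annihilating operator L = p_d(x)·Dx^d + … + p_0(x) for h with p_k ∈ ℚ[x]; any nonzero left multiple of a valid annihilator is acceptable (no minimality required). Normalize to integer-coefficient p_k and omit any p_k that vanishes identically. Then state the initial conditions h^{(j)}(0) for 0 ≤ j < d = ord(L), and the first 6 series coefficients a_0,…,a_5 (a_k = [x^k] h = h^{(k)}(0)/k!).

L = (63 - 54·x + 81·x^2) + (-9 + 45·x - 81·x^2 + 81·x^3)·Dx + (7 - 6·x + 9·x^2)·Dx^2 + (-1 + 5·x - 9·x^2 + 9·x^3)·Dx^3  (order 3).
h: a_k = -3, 0, -27, -189/2, -243, -28917/40, …
ICs: h(0) = -3, h′(0) = 0, h′′(0) = -54.

f: a_k = -3, -9, -27, -81, -243, -729, …
g: a_k = 0, 9, 0, -27/2, 0, 243/40, …
h₀=f+g: left-lcm gives L₀, ord ≤ 3.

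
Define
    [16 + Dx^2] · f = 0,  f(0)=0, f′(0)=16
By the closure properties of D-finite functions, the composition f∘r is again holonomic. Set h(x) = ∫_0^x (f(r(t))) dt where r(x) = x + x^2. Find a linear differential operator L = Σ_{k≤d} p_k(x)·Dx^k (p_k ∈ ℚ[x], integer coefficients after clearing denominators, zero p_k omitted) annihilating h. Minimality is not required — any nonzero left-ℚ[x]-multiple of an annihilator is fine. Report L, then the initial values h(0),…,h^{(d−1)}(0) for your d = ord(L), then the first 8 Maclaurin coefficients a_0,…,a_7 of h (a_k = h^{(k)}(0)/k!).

L = (16 + 96·x + 192·x^2 + 128·x^3)·Dx - 2·Dx^2 + (1 + 2·x)·Dx^3  (order 3).
h: a_k = 0, 0, 8, 16/3, -32/3, -128/5, -704/45, 128/7, …
ICs: h(0) = 0, h′(0) = 0, h′′(0) = 16.

f: a_k = 0, 16, 0, -128/3, 0, 512/15, 0, -4096/315, …
f∘r: x↦r, Dx↦Dx/r' in L_f ⇒ L₀.
h=∫h₀ ⇒ L = L₀·Dx.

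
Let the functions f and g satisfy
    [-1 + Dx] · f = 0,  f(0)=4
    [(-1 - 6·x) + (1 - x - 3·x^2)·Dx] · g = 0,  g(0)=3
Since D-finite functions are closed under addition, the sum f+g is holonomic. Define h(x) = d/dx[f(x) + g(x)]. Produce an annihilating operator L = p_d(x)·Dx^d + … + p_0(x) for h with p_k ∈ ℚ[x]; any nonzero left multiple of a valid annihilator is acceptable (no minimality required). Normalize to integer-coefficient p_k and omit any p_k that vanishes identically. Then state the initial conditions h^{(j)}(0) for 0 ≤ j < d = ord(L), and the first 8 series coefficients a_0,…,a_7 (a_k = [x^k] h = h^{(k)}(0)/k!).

L = (34 + 278·x + 312·x^2 + 756·x^3 + 162·x^4) + (-41 - 284·x - 341·x^2 - 672·x^3 + 45·x^4 + 54·x^5)·Dx + (7 + 6·x + 29·x^2 - 84·x^3 - 207·x^4 - 54·x^5)·Dx^2  (order 2).
h: a_k = 7, 28, 65, 686/3, 3601/6, 52381/30, 820261/180, 15361921/1260, …
ICs: h(0) = 7, h′(0) = 28.

f: a_k = 4, 4, 2, 2/3, 1/6, 1/30, 1/180, 1/1260, …
g: a_k = 3, 3, 12, 21, 57, 120, 291, 651, …
Weyl lclm of L_f,L_g ⇒ L₀ (ord ≤ 2).
Differentiate: ansatz ord ≤ ord L₀ ⇒ L.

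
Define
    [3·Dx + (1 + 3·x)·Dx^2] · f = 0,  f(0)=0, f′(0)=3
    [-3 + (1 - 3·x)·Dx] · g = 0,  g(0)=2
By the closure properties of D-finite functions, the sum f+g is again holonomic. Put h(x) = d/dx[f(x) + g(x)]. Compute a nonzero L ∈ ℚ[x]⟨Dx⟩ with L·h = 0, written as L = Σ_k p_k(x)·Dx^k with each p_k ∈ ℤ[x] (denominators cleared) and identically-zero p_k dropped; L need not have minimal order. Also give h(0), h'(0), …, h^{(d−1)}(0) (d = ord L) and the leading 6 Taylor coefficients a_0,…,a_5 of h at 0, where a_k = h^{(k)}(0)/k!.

f: a_k = 0, 3, -9/2, 9, -81/4, 243/5, …
g: a_k = 2, 6, 18, 54, 162, 486, …
L₀ := lclm(L_f,L_g); ord L₀ ≤ 2+1.
Differentiate: ansatz ord ≤ ord L₀ ⇒ L.
L = (-30 - 18·x) + (-4 - 48·x - 36·x^2)·Dx + (1 + x - 9·x^2 - 9·x^3)·Dx^2  (order 2).
h: a_k = 9, 27, 189, 567, 2673, 8019, …
ICs: h(0) = 9, h′(0) = 27.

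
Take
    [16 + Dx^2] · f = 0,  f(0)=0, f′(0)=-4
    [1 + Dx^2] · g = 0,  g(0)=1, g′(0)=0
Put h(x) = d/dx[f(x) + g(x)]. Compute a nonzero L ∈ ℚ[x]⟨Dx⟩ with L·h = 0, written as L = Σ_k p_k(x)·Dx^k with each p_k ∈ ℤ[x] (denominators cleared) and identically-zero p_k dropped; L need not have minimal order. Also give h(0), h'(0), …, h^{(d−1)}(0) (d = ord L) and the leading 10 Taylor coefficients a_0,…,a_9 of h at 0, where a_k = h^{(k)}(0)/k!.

L = 16 + 17·Dx^2 + Dx^4  (order 4).
h: a_k = -4, -1, 32, 1/6, -128/3, -1/120, 1024/45, 1/5040, -2048/315, -1/362880, …
ICs: h(0) = -4, h′(0) = -1, h′′(0) = 64, h′′′(0) = 1.

f: a_k = 0, -4, 0, 32/3, 0, -128/15, 0, 1024/315, 0, -2048/2835, …
g: a_k = 1, 0, -1/2, 0, 1/24, 0, -1/720, 0, 1/40320, 0, …
Weyl lclm of L_f,L_g ⇒ L₀ (ord ≤ 4).
Differentiate: ansatz ord ≤ ord L₀ ⇒ L.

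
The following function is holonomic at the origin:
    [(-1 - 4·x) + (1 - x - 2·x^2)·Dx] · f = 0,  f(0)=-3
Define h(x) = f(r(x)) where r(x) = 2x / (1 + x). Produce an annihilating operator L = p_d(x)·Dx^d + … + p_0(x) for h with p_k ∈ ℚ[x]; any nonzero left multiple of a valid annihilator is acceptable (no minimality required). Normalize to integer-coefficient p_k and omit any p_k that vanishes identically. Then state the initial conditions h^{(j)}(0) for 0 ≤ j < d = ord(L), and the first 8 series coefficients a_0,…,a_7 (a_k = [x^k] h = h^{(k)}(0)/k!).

L = (2 + 18·x) + (-1 - x + 9·x^2 + 9·x^3)·Dx  (order 1).
h: a_k = -3, -6, -30, -54, -270, -486, -2430, -4374, …
ICs: h(0) = -3.

f: a_k = -3, -3, -9, -15, -33, -63, -129, -255, …
Change of var in L_f (x↦r) gives L₀.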